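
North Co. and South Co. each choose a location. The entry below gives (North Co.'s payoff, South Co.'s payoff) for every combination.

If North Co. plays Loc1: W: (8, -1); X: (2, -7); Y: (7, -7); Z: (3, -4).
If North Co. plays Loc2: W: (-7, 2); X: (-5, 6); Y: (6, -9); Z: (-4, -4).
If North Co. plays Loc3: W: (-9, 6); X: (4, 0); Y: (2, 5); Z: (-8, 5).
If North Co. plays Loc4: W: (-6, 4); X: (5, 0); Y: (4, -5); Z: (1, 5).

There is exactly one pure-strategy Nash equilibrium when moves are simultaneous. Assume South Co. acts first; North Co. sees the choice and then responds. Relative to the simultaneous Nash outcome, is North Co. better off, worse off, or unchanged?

worse off

Work backward from North Co.'s decision.
- W → North Co. plays Loc1 (best of 8, -7, -9, -6); South Co. gets -1.
- X → North Co. plays Loc4 (best of 2, -5, 4, 5); South Co. gets 0.
- Y → North Co. plays Loc1 (best of 7, 6, 2, 4); South Co. gets -7.
- Z → North Co. plays Loc1 (best of 3, -4, -8, 1); South Co. gets -4.
Maximizing over -1, 0, -7, -4, South Co. chooses X. Subgame-perfect outcome: (Loc4, X) with payoffs (5, 0).
For the simultaneous game, intersect best replies.
North Co.'s best replies: W→Loc1; X→Loc4; Y→Loc1; Z→Loc1.
South Co.'s best replies: Loc1→W; Loc2→X; Loc3→W; Loc4→Z.
The unique mutual best reply is (Loc1, W), giving (8, -1).
North Co. earns 5 sequentially versus 8 at the Nash outcome: worse off.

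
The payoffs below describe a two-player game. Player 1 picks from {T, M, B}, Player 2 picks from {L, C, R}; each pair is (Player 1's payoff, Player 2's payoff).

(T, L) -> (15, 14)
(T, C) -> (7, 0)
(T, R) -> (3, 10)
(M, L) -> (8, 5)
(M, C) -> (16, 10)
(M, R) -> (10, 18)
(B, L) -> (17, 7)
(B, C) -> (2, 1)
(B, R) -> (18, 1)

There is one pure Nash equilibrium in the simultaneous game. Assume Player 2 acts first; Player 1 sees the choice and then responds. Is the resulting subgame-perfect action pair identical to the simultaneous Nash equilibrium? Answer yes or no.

no

Player 1 best-responds to each possible Player 2 move:
- L: BR = B, leader payoff 7.
- C: BR = M, leader payoff 10.
- R: BR = B, leader payoff 1.
Player 2's induced payoffs are 7, 10, 1, so Player 2 commits to C. Subgame-perfect outcome: (M, C) with payoffs (16, 10).
Now find the simultaneous Nash equilibrium.
Player 1's best replies: L→B; C→M; R→B.
Player 2's best replies: T→L; M→R; B→L.
The unique mutual best reply is (B, L), giving (17, 7).
Sequential outcome (M, C) differs from the Nash profile (B, L).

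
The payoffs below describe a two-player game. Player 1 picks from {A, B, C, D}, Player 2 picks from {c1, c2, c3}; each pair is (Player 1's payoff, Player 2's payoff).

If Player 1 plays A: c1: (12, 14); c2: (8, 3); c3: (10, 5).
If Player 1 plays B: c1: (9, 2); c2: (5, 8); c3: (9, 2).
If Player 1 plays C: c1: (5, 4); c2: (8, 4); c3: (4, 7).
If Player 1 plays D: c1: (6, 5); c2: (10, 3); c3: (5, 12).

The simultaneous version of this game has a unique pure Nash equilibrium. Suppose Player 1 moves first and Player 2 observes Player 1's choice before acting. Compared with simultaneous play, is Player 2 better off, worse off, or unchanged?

Player 2 best-responds to each possible Player 1 move:
- A: BR = c1, leader payoff 12.
- B: BR = c2, leader payoff 5.
- C: BR = c3, leader payoff 4.
- D: BR = c3, leader payoff 5.
Among 12, 5, 4, 5, the best is 12 at A. Subgame-perfect outcome: (A, c1) with payoffs (12, 14).
Now find the simultaneous Nash equilibrium.
Player 1's best replies: c1→A; c2→D; c3→A.
Player 2's best replies: A→c1; B→c2; C→c3; D→c3.
The unique mutual best reply is (A, c1), giving (12, 14).
Player 2 earns 14 sequentially versus 14 at the Nash outcome: unchanged.

unchanged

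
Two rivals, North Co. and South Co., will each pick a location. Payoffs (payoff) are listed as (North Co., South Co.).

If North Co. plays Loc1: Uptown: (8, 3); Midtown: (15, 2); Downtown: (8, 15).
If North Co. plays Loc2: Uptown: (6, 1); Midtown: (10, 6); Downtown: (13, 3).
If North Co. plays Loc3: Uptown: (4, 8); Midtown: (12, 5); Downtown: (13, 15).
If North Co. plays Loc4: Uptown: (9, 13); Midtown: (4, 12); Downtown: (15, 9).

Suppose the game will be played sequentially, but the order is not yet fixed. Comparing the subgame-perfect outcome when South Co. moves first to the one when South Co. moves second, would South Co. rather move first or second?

second

If North Co. leads: South Co.'s best replies are Loc1→Downtown, Loc2→Midtown, Loc3→Downtown, Loc4→Uptown; North Co.'s induced payoffs 8, 10, 13, 9; outcome (Loc3, Downtown), payoffs (13, 15).
If South Co. leads: North Co.'s best replies are Uptown→Loc4, Midtown→Loc1, Downtown→Loc4; South Co.'s induced payoffs 13, 2, 9; outcome (Loc4, Uptown), payoffs (9, 13).
South Co. gets 13 moving first and 15 moving second, so South Co. prefers to move second.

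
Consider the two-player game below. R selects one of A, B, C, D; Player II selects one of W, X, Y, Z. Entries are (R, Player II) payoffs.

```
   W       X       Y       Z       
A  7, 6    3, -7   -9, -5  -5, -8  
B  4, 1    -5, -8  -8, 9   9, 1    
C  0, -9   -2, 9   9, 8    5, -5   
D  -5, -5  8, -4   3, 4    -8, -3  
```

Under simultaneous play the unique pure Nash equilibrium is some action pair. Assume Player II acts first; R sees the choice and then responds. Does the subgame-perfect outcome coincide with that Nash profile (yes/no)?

no

Solve by backward induction (Player II leads).
- W → R plays A (best of 7, 4, 0, -5); Player II gets 6.
- X → R plays D (best of 3, -5, -2, 8); Player II gets -4.
- Y → R plays C (best of -9, -8, 9, 3); Player II gets 8.
- Z → R plays B (best of -5, 9, 5, -8); Player II gets 1.
Among 6, -4, 8, 1, the best is 8 at Y. Subgame-perfect outcome: (C, Y) with payoffs (9, 8).
Under simultaneous play:
R's best replies: W→A; X→D; Y→C; Z→B.
Player II's best replies: A→W; B→Y; C→X; D→Y.
Only (A, W) has each player best-responding; Nash payoffs (7, 6).
Sequential outcome (C, Y) differs from the Nash profile (A, W).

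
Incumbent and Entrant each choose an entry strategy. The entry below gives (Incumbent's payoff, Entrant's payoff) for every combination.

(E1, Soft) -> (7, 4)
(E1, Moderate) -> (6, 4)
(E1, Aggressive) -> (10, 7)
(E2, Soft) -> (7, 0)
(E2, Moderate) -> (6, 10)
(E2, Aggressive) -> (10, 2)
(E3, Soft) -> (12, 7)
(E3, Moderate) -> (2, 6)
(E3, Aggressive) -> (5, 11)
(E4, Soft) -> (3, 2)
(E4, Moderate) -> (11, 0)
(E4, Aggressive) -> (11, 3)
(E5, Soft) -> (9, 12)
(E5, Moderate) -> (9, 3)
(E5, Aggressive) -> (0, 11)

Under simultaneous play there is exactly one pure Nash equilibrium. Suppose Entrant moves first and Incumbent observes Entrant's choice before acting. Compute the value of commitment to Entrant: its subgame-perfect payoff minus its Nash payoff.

Incumbent best-responds to each possible Entrant move:
- Soft → Incumbent plays E3 (best of 7, 7, 12, 3, 9); Entrant gets 7.
- Moderate → Incumbent plays E4 (best of 6, 6, 2, 11, 9); Entrant gets 0.
- Aggressive → Incumbent plays E4 (best of 10, 10, 5, 11, 0); Entrant gets 3.
Among 7, 0, 3, the best is 7 at Soft. Subgame-perfect outcome: (E3, Soft) with payoffs (12, 7).
For the simultaneous game, intersect best replies.
Incumbent's best replies: Soft→E3; Moderate→E4; Aggressive→E4.
Entrant's best replies: E1→Aggressive; E2→Moderate; E3→Aggressive; E4→Aggressive; E5→Soft.
Only (E4, Aggressive) has each player best-responding; Nash payoffs (11, 3).
Entrant's commitment gain: 7 − 3 = 4.

4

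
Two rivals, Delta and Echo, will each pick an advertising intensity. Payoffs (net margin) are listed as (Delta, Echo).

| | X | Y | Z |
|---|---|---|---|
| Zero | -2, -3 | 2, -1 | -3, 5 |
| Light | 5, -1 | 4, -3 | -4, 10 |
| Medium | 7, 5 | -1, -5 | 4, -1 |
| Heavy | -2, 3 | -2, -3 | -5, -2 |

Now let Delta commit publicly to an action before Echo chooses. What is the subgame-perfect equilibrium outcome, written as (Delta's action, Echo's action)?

(Medium, X)

Work backward from Echo's decision.
- Zero: BR = Z, leader payoff -3.
- Light: BR = Z, leader payoff -4.
- Medium: BR = X, leader payoff 7.
- Heavy: BR = X, leader payoff -2.
Among -3, -4, 7, -2, the best is 7 at Medium. Subgame-perfect outcome: (Medium, X) with payoffs (7, 5).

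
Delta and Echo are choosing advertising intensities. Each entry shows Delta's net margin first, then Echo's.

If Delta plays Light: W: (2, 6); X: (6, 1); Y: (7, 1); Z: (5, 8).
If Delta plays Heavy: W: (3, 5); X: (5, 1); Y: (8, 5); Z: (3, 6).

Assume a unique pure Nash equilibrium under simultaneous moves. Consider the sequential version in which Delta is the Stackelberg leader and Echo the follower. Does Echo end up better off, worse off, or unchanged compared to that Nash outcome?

unchanged

Backward induction with Delta moving first.
- Light: BR = Z, leader payoff 5.
- Heavy: BR = Z, leader payoff 3.
Among 5, 3, the best is 5 at Light. Subgame-perfect outcome: (Light, Z) with payoffs (5, 8).
Under simultaneous play:
Delta's best replies: W→Heavy; X→Light; Y→Heavy; Z→Light.
Echo's best replies: Light→Z; Heavy→Z.
Only (Light, Z) has each player best-responding; Nash payoffs (5, 8).
Echo earns 8 sequentially versus 8 at the Nash outcome: unchanged.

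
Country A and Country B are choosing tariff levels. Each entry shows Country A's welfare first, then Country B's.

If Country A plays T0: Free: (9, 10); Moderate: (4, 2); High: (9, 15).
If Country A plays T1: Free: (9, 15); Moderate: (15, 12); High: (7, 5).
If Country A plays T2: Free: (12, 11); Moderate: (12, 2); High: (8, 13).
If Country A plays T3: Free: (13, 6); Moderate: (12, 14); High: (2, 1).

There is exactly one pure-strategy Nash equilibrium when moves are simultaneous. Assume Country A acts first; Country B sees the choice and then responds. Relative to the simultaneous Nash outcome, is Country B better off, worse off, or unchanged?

Work backward from Country B's decision.
- T0 → Country B plays High (best of 10, 2, 15); Country A gets 9.
- T1 → Country B plays Free (best of 15, 12, 5); Country A gets 9.
- T2 → Country B plays High (best of 11, 2, 13); Country A gets 8.
- T3 → Country B plays Moderate (best of 6, 14, 1); Country A gets 12.
Maximizing over 9, 9, 8, 12, Country A chooses T3. Subgame-perfect outcome: (T3, Moderate) with payoffs (12, 14).
Under simultaneous play:
Country A's best replies: Free→T3; Moderate→T1; High→T0.
Country B's best replies: T0→High; T1→Free; T2→High; T3→Moderate.
The unique mutual best reply is (T0, High), giving (9, 15).
Country B earns 14 sequentially versus 15 at the Nash outcome: worse off.

worse off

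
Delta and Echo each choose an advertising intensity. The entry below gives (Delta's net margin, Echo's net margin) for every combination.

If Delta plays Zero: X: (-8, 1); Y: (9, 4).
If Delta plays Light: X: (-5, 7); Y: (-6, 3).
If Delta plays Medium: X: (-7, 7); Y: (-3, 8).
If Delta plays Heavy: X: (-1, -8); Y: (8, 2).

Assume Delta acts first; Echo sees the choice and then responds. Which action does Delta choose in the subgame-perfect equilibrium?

Solve by backward induction (Delta leads).
- Zero: BR = Y, leader payoff 9.
- Light: BR = X, leader payoff -5.
- Medium: BR = Y, leader payoff -3.
- Heavy: BR = Y, leader payoff 8.
Delta's induced payoffs are 9, -5, -3, 8, so Delta commits to Zero. Subgame-perfect outcome: (Zero, Y) with payoffs (9, 4).

Zero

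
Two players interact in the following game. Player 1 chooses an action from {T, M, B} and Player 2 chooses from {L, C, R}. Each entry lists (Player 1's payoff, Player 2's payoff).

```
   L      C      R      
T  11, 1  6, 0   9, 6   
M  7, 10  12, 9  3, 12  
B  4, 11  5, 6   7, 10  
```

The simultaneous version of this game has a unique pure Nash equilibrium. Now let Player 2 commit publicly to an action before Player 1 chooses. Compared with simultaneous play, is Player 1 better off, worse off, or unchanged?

Backward induction with Player 2 moving first.
- L → Player 1 plays T (best of 11, 7, 4); Player 2 gets 1.
- C → Player 1 plays M (best of 6, 12, 5); Player 2 gets 9.
- R → Player 1 plays T (best of 9, 3, 7); Player 2 gets 6.
Among 1, 9, 6, the best is 9 at C. Subgame-perfect outcome: (M, C) with payoffs (12, 9).
For the simultaneous game, intersect best replies.
Player 1's best replies: L→T; C→M; R→T.
Player 2's best replies: T→R; M→R; B→L.
The unique mutual best reply is (T, R), giving (9, 6).
Player 1 earns 12 sequentially versus 9 at the Nash outcome: better off.

better off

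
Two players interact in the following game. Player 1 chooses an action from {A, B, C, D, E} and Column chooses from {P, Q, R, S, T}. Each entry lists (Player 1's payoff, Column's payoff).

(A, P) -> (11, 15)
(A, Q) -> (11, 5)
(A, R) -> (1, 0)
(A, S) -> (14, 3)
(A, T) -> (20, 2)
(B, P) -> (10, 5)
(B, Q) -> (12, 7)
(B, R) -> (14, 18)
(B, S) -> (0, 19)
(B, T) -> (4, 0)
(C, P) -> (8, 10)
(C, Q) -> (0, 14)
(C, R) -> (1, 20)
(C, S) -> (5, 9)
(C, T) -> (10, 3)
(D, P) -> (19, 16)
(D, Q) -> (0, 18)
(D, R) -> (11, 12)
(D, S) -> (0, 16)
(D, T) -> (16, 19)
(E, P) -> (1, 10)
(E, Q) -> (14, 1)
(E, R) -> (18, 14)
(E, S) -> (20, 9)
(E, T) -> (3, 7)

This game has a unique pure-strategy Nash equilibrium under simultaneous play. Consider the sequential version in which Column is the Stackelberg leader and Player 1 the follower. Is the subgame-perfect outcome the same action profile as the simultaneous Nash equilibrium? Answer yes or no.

no

Player 1 best-responds to each possible Column move:
- P: BR = D, leader payoff 16.
- Q: BR = E, leader payoff 1.
- R: BR = E, leader payoff 14.
- S: BR = E, leader payoff 9.
- T: BR = A, leader payoff 2.
Among 16, 1, 14, 9, 2, the best is 16 at P. Subgame-perfect outcome: (D, P) with payoffs (19, 16).
For the simultaneous game, intersect best replies.
Player 1's best replies: P→D; Q→E; R→E; S→E; T→A.
Column's best replies: A→P; B→S; C→R; D→T; E→R.
Only (E, R) has each player best-responding; Nash payoffs (18, 14).
Sequential outcome (D, P) differs from the Nash profile (E, R).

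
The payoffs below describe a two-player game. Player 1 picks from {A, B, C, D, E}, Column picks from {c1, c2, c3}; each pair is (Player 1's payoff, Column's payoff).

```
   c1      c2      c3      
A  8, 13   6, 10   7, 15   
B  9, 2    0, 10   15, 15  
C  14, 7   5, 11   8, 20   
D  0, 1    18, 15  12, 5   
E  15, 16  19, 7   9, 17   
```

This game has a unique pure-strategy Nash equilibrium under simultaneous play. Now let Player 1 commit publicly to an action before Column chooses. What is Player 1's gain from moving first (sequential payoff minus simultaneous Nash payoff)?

Work backward from Column's decision.
- A: Column compares 13, 10, 15 and picks c3; Player 1 would get 7.
- B: Column compares 2, 10, 15 and picks c3; Player 1 would get 15.
- C: Column compares 7, 11, 20 and picks c3; Player 1 would get 8.
- D: Column compares 1, 15, 5 and picks c2; Player 1 would get 18.
- E: Column compares 16, 7, 17 and picks c3; Player 1 would get 9.
Maximizing over 7, 15, 8, 18, 9, Player 1 chooses D. Subgame-perfect outcome: (D, c2) with payoffs (18, 15).
For the simultaneous game, intersect best replies.
Player 1's best replies: c1→E; c2→E; c3→B.
Column's best replies: A→c3; B→c3; C→c3; D→c2; E→c3.
Only (B, c3) has each player best-responding; Nash payoffs (15, 15).
Player 1's commitment gain: 18 − 15 = 3.

3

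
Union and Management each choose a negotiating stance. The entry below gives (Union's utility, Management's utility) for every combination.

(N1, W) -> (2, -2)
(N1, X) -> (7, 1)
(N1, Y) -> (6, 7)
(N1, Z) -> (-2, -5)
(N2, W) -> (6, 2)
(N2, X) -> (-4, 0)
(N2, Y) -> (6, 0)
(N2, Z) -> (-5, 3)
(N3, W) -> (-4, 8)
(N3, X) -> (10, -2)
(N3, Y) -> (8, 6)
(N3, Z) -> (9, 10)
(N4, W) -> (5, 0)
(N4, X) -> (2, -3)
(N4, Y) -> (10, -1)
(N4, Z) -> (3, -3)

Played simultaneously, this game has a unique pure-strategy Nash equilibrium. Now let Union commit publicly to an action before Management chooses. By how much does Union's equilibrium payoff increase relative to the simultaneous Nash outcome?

Management best-responds to each possible Union move:
- N1: BR = Y, leader payoff 6.
- N2: BR = Z, leader payoff -5.
- N3: BR = Z, leader payoff 9.
- N4: BR = W, leader payoff 5.
Among 6, -5, 9, 5, the best is 9 at N3. Subgame-perfect outcome: (N3, Z) with payoffs (9, 10).
For the simultaneous game, intersect best replies.
Union's best replies: W→N2; X→N3; Y→N4; Z→N3.
Management's best replies: N1→Y; N2→Z; N3→Z; N4→W.
The unique mutual best reply is (N3, Z), giving (9, 10).
Union's commitment gain: 9 − 9 = 0.

0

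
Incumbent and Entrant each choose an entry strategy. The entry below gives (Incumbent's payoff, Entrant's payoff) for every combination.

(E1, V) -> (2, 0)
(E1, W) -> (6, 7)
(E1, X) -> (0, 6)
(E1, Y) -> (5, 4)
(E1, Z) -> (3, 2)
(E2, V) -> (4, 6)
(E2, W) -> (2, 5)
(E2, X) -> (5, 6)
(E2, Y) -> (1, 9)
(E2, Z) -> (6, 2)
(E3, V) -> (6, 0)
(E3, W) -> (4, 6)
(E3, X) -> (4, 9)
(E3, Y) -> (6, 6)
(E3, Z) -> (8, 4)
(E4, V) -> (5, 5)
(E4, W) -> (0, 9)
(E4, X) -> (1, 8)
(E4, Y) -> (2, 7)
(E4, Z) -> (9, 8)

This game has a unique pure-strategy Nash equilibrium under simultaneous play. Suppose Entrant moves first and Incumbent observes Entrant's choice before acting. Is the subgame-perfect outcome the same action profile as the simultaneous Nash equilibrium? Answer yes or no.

no

Solve by backward induction (Entrant leads).
- V: BR = E3, leader payoff 0.
- W: BR = E1, leader payoff 7.
- X: BR = E2, leader payoff 6.
- Y: BR = E3, leader payoff 6.
- Z: BR = E4, leader payoff 8.
Entrant's induced payoffs are 0, 7, 6, 6, 8, so Entrant commits to Z. Subgame-perfect outcome: (E4, Z) with payoffs (9, 8).
Under simultaneous play:
Incumbent's best replies: V→E3; W→E1; X→E2; Y→E3; Z→E4.
Entrant's best replies: E1→W; E2→Y; E3→X; E4→W.
Only (E1, W) has each player best-responding; Nash payoffs (6, 7).
Sequential outcome (E4, Z) differs from the Nash profile (E1, W).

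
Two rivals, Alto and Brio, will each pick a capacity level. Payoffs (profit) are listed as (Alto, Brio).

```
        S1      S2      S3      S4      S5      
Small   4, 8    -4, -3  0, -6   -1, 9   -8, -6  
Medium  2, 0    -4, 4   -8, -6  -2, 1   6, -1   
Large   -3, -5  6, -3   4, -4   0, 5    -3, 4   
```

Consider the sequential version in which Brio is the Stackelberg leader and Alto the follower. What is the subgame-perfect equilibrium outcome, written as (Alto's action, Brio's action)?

(Small, S1)

Backward induction with Brio moving first.
- S1: Alto compares 4, 2, -3 and picks Small; Brio would get 8.
- S2: Alto compares -4, -4, 6 and picks Large; Brio would get -3.
- S3: Alto compares 0, -8, 4 and picks Large; Brio would get -4.
- S4: Alto compares -1, -2, 0 and picks Large; Brio would get 5.
- S5: Alto compares -8, 6, -3 and picks Medium; Brio would get -1.
Brio's induced payoffs are 8, -3, -4, 5, -1, so Brio commits to S1. Subgame-perfect outcome: (Small, S1) with payoffs (4, 8).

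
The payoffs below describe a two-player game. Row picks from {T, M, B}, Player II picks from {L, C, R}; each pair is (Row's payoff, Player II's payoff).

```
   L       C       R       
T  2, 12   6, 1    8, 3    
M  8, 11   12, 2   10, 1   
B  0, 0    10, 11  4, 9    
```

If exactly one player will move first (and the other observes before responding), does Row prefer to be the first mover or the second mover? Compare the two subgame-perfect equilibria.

If Row leads: Player II's best replies are T→L, M→L, B→C; Row's induced payoffs 2, 8, 10; outcome (B, C), payoffs (10, 11).
If Player II leads: Row's best replies are L→M, C→M, R→M; Player II's induced payoffs 11, 2, 1; outcome (M, L), payoffs (8, 11).
Row gets 10 moving first and 8 moving second, so Row prefers to move first.

first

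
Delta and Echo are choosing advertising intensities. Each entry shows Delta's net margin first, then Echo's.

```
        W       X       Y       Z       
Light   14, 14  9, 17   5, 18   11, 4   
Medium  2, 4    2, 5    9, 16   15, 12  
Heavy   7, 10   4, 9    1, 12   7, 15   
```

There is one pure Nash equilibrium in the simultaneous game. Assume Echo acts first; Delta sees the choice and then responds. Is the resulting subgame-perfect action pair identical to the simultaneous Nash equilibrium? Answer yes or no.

no

Delta best-responds to each possible Echo move:
- W: BR = Light, leader payoff 14.
- X: BR = Light, leader payoff 17.
- Y: BR = Medium, leader payoff 16.
- Z: BR = Medium, leader payoff 12.
Echo's induced payoffs are 14, 17, 16, 12, so Echo commits to X. Subgame-perfect outcome: (Light, X) with payoffs (9, 17).
Under simultaneous play:
Delta's best replies: W→Light; X→Light; Y→Medium; Z→Medium.
Echo's best replies: Light→Y; Medium→Y; Heavy→Z.
The unique mutual best reply is (Medium, Y), giving (9, 16).
Sequential outcome (Light, X) differs from the Nash profile (Medium, Y).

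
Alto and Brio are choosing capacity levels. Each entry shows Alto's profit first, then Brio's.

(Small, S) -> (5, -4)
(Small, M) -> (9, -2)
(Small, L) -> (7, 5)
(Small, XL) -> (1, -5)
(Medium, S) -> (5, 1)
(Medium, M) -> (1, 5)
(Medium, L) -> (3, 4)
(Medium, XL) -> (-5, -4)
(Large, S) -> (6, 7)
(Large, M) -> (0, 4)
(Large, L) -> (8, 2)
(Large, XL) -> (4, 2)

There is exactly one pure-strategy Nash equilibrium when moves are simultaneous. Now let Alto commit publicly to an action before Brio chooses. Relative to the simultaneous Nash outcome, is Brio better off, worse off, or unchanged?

worse off

Work backward from Brio's decision.
- Small: Brio compares -4, -2, 5, -5 and picks L; Alto would get 7.
- Medium: Brio compares 1, 5, 4, -4 and picks M; Alto would get 1.
- Large: Brio compares 7, 4, 2, 2 and picks S; Alto would get 6.
Among 7, 1, 6, the best is 7 at Small. Subgame-perfect outcome: (Small, L) with payoffs (7, 5).
Now find the simultaneous Nash equilibrium.
Alto's best replies: S→Large; M→Small; L→Large; XL→Large.
Brio's best replies: Small→L; Medium→M; Large→S.
Only (Large, S) has each player best-responding; Nash payoffs (6, 7).
Brio earns 5 sequentially versus 7 at the Nash outcome: worse off.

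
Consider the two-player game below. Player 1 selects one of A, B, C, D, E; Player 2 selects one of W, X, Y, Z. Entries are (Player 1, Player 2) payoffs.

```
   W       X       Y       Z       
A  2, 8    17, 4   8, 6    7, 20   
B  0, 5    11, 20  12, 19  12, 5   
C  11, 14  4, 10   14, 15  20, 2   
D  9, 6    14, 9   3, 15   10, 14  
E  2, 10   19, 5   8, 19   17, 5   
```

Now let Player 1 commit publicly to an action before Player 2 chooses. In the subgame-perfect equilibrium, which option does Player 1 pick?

C

Solve by backward induction (Player 1 leads).
- A → Player 2 plays Z (best of 8, 4, 6, 20); Player 1 gets 7.
- B → Player 2 plays X (best of 5, 20, 19, 5); Player 1 gets 11.
- C → Player 2 plays Y (best of 14, 10, 15, 2); Player 1 gets 14.
- D → Player 2 plays Y (best of 6, 9, 15, 14); Player 1 gets 3.
- E → Player 2 plays Y (best of 10, 5, 19, 5); Player 1 gets 8.
Among 7, 11, 14, 3, 8, the best is 14 at C. Subgame-perfect outcome: (C, Y) with payoffs (14, 15).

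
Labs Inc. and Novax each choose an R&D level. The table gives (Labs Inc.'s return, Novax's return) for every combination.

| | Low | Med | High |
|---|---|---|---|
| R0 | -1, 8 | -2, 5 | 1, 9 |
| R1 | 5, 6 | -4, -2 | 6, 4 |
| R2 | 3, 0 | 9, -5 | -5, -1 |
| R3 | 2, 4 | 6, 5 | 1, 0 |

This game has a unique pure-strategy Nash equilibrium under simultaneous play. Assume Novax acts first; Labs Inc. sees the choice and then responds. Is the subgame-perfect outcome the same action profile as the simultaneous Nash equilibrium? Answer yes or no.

yes

Work backward from Labs Inc.'s decision.
- Low: Labs Inc. compares -1, 5, 3, 2 and picks R1; Novax would get 6.
- Med: Labs Inc. compares -2, -4, 9, 6 and picks R2; Novax would get -5.
- High: Labs Inc. compares 1, 6, -5, 1 and picks R1; Novax would get 4.
Novax's induced payoffs are 6, -5, 4, so Novax commits to Low. Subgame-perfect outcome: (R1, Low) with payoffs (5, 6).
Now find the simultaneous Nash equilibrium.
Labs Inc.'s best replies: Low→R1; Med→R2; High→R1.
Novax's best replies: R0→High; R1→Low; R2→Low; R3→Med.
The unique mutual best reply is (R1, Low), giving (5, 6).
Sequential outcome (R1, Low) coincides with the Nash profile (R1, Low).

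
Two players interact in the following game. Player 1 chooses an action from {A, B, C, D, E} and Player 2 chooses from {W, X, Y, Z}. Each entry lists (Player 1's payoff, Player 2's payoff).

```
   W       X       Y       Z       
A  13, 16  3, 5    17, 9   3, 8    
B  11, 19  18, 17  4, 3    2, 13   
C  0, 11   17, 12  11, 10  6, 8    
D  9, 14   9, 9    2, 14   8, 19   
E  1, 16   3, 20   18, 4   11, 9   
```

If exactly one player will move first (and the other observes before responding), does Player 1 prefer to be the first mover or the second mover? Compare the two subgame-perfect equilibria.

If Player 1 leads: Player 2's best replies are A→W, B→W, C→X, D→Z, E→X; Player 1's induced payoffs 13, 11, 17, 8, 3; outcome (C, X), payoffs (17, 12).
If Player 2 leads: Player 1's best replies are W→A, X→B, Y→E, Z→E; Player 2's induced payoffs 16, 17, 4, 9; outcome (B, X), payoffs (18, 17).
Player 1 gets 17 moving first and 18 moving second, so Player 1 prefers to move second.

second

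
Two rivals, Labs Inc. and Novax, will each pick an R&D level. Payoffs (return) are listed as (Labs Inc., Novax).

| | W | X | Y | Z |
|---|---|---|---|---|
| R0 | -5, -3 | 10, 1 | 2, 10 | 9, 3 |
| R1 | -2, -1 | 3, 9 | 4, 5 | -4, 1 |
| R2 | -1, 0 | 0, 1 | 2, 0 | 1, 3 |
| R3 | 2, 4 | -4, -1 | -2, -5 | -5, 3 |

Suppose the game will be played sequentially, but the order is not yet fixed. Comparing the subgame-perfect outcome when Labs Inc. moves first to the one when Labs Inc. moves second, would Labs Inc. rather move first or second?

second

If Labs Inc. leads: Novax's best replies are R0→Y, R1→X, R2→Z, R3→W; Labs Inc.'s induced payoffs 2, 3, 1, 2; outcome (R1, X), payoffs (3, 9).
If Novax leads: Labs Inc.'s best replies are W→R3, X→R0, Y→R1, Z→R0; Novax's induced payoffs 4, 1, 5, 3; outcome (R1, Y), payoffs (4, 5).
Labs Inc. gets 3 moving first and 4 moving second, so Labs Inc. prefers to move second.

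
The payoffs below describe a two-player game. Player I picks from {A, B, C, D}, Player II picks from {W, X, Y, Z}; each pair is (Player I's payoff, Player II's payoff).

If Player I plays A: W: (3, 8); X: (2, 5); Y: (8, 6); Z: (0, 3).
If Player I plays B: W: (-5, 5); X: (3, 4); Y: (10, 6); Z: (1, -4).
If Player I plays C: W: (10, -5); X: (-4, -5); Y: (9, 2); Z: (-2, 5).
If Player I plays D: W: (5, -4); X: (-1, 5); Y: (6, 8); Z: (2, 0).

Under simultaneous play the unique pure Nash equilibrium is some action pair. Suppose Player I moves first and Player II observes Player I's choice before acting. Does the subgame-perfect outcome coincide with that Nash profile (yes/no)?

yes

Solve by backward induction (Player I leads).
- A: Player II compares 8, 5, 6, 3 and picks W; Player I would get 3.
- B: Player II compares 5, 4, 6, -4 and picks Y; Player I would get 10.
- C: Player II compares -5, -5, 2, 5 and picks Z; Player I would get -2.
- D: Player II compares -4, 5, 8, 0 and picks Y; Player I would get 6.
Among 3, 10, -2, 6, the best is 10 at B. Subgame-perfect outcome: (B, Y) with payoffs (10, 6).
Now find the simultaneous Nash equilibrium.
Player I's best replies: W→C; X→B; Y→B; Z→D.
Player II's best replies: A→W; B→Y; C→Z; D→Y.
Only (B, Y) has each player best-responding; Nash payoffs (10, 6).
Sequential outcome (B, Y) coincides with the Nash profile (B, Y).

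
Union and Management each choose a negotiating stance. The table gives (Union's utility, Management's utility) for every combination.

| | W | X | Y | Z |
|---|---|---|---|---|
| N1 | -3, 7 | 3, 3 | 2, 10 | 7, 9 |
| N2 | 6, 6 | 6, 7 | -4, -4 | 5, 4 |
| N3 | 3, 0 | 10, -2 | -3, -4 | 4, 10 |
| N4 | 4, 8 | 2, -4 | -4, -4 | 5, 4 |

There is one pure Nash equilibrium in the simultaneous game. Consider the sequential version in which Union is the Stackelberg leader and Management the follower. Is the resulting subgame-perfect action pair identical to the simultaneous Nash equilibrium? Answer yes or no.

Management best-responds to each possible Union move:
- N1: BR = Y, leader payoff 2.
- N2: BR = X, leader payoff 6.
- N3: BR = Z, leader payoff 4.
- N4: BR = W, leader payoff 4.
Union's induced payoffs are 2, 6, 4, 4, so Union commits to N2. Subgame-perfect outcome: (N2, X) with payoffs (6, 7).
Under simultaneous play:
Union's best replies: W→N2; X→N3; Y→N1; Z→N1.
Management's best replies: N1→Y; N2→X; N3→Z; N4→W.
Only (N1, Y) has each player best-responding; Nash payoffs (2, 10).
Sequential outcome (N2, X) differs from the Nash profile (N1, Y).

no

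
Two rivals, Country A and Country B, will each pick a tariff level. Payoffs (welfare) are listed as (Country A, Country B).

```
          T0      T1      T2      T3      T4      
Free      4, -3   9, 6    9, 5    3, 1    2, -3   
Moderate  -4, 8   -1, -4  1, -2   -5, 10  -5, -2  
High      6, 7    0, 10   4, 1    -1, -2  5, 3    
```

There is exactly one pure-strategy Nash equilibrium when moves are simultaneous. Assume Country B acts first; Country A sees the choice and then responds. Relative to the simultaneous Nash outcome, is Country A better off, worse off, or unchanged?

Backward induction with Country B moving first.
- T0 → Country A plays High (best of 4, -4, 6); Country B gets 7.
- T1 → Country A plays Free (best of 9, -1, 0); Country B gets 6.
- T2 → Country A plays Free (best of 9, 1, 4); Country B gets 5.
- T3 → Country A plays Free (best of 3, -5, -1); Country B gets 1.
- T4 → Country A plays High (best of 2, -5, 5); Country B gets 3.
Country B's induced payoffs are 7, 6, 5, 1, 3, so Country B commits to T0. Subgame-perfect outcome: (High, T0) with payoffs (6, 7).
For the simultaneous game, intersect best replies.
Country A's best replies: T0→High; T1→Free; T2→Free; T3→Free; T4→High.
Country B's best replies: Free→T1; Moderate→T3; High→T1.
The unique mutual best reply is (Free, T1), giving (9, 6).
Country A earns 6 sequentially versus 9 at the Nash outcome: worse off.

worse off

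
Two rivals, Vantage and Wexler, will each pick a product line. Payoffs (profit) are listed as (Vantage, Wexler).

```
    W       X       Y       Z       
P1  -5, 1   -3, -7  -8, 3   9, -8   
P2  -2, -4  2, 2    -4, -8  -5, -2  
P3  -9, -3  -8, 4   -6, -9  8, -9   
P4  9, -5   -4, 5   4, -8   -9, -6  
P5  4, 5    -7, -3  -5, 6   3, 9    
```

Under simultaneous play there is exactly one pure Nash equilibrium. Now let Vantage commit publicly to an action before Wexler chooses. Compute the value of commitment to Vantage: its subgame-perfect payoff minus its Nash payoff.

1

Work backward from Wexler's decision.
- P1 → Wexler plays Y (best of 1, -7, 3, -8); Vantage gets -8.
- P2 → Wexler plays X (best of -4, 2, -8, -2); Vantage gets 2.
- P3 → Wexler plays X (best of -3, 4, -9, -9); Vantage gets -8.
- P4 → Wexler plays X (best of -5, 5, -8, -6); Vantage gets -4.
- P5 → Wexler plays Z (best of 5, -3, 6, 9); Vantage gets 3.
Maximizing over -8, 2, -8, -4, 3, Vantage chooses P5. Subgame-perfect outcome: (P5, Z) with payoffs (3, 9).
Under simultaneous play:
Vantage's best replies: W→P4; X→P2; Y→P4; Z→P1.
Wexler's best replies: P1→Y; P2→X; P3→X; P4→X; P5→Z.
Only (P2, X) has each player best-responding; Nash payoffs (2, 2).
Vantage's commitment gain: 3 − 2 = 1.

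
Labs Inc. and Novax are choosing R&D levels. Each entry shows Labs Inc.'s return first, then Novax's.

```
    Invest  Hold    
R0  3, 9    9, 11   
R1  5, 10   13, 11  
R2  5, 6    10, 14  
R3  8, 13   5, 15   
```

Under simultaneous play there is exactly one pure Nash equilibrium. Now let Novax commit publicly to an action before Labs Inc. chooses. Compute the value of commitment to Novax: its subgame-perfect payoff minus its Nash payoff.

Labs Inc. best-responds to each possible Novax move:
- Invest → Labs Inc. plays R3 (best of 3, 5, 5, 8); Novax gets 13.
- Hold → Labs Inc. plays R1 (best of 9, 13, 10, 5); Novax gets 11.
Among 13, 11, the best is 13 at Invest. Subgame-perfect outcome: (R3, Invest) with payoffs (8, 13).
Now find the simultaneous Nash equilibrium.
Labs Inc.'s best replies: Invest→R3; Hold→R1.
Novax's best replies: R0→Hold; R1→Hold; R2→Hold; R3→Hold.
The unique mutual best reply is (R1, Hold), giving (13, 11).
Novax's commitment gain: 13 − 11 = 2.

2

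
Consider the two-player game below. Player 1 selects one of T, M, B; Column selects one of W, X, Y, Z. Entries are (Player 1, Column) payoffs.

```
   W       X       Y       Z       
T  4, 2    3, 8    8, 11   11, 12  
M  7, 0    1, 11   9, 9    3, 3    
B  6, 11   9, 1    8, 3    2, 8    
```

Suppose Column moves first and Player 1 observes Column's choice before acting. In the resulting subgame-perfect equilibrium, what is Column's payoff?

Solve by backward induction (Column leads).
- W: Player 1 compares 4, 7, 6 and picks M; Column would get 0.
- X: Player 1 compares 3, 1, 9 and picks B; Column would get 1.
- Y: Player 1 compares 8, 9, 8 and picks M; Column would get 9.
- Z: Player 1 compares 11, 3, 2 and picks T; Column would get 12.
Maximizing over 0, 1, 9, 12, Column chooses Z. Subgame-perfect outcome: (T, Z) with payoffs (11, 12).

12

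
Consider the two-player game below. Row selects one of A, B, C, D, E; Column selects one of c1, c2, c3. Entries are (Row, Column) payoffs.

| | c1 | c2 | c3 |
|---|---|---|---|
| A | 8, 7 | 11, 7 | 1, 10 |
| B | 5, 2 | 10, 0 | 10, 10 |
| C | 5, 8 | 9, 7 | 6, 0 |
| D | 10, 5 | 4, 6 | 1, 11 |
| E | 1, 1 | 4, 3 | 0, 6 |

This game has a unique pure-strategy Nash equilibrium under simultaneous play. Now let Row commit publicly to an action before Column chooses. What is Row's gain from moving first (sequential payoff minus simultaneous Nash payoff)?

0

Solve by backward induction (Row leads).
- A → Column plays c3 (best of 7, 7, 10); Row gets 1.
- B → Column plays c3 (best of 2, 0, 10); Row gets 10.
- C → Column plays c1 (best of 8, 7, 0); Row gets 5.
- D → Column plays c3 (best of 5, 6, 11); Row gets 1.
- E → Column plays c3 (best of 1, 3, 6); Row gets 0.
Row's induced payoffs are 1, 10, 5, 1, 0, so Row commits to B. Subgame-perfect outcome: (B, c3) with payoffs (10, 10).
For the simultaneous game, intersect best replies.
Row's best replies: c1→D; c2→A; c3→B.
Column's best replies: A→c3; B→c3; C→c1; D→c3; E→c3.
The unique mutual best reply is (B, c3), giving (10, 10).
Row's commitment gain: 10 − 10 = 0.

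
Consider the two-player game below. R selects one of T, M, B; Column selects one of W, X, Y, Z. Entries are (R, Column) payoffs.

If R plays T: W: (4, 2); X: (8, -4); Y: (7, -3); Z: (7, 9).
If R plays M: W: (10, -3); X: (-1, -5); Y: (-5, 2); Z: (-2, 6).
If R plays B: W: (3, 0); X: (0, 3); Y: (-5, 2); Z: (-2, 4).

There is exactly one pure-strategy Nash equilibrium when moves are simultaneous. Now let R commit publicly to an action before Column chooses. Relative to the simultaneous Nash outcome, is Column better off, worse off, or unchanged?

Solve by backward induction (R leads).
- T: Column compares 2, -4, -3, 9 and picks Z; R would get 7.
- M: Column compares -3, -5, 2, 6 and picks Z; R would get -2.
- B: Column compares 0, 3, 2, 4 and picks Z; R would get -2.
Among 7, -2, -2, the best is 7 at T. Subgame-perfect outcome: (T, Z) with payoffs (7, 9).
Now find the simultaneous Nash equilibrium.
R's best replies: W→M; X→T; Y→T; Z→T.
Column's best replies: T→Z; M→Z; B→Z.
Only (T, Z) has each player best-responding; Nash payoffs (7, 9).
Column earns 9 sequentially versus 9 at the Nash outcome: unchanged.

unchanged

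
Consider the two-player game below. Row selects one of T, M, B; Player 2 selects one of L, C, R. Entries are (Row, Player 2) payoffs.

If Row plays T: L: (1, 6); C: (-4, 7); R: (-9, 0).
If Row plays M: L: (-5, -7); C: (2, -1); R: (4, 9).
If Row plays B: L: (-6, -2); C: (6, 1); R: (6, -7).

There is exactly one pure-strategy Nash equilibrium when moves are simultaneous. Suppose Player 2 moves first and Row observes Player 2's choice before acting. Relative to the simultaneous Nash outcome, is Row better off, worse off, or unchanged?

Work backward from Row's decision.
- L: BR = T, leader payoff 6.
- C: BR = B, leader payoff 1.
- R: BR = B, leader payoff -7.
Among 6, 1, -7, the best is 6 at L. Subgame-perfect outcome: (T, L) with payoffs (1, 6).
Now find the simultaneous Nash equilibrium.
Row's best replies: L→T; C→B; R→B.
Player 2's best replies: T→C; M→R; B→C.
The unique mutual best reply is (B, C), giving (6, 1).
Row earns 1 sequentially versus 6 at the Nash outcome: worse off.

worse off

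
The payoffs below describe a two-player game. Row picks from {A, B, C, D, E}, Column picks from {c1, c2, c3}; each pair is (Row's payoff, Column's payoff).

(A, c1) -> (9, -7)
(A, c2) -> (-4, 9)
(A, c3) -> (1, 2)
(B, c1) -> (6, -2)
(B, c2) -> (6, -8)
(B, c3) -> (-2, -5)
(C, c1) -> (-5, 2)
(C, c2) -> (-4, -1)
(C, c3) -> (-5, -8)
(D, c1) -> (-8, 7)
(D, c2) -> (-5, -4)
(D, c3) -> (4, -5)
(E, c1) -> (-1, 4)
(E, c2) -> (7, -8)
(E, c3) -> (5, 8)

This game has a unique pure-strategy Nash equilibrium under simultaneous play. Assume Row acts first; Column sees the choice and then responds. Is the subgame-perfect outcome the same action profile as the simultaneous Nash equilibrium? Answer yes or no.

no

Column best-responds to each possible Row move:
- A → Column plays c2 (best of -7, 9, 2); Row gets -4.
- B → Column plays c1 (best of -2, -8, -5); Row gets 6.
- C → Column plays c1 (best of 2, -1, -8); Row gets -5.
- D → Column plays c1 (best of 7, -4, -5); Row gets -8.
- E → Column plays c3 (best of 4, -8, 8); Row gets 5.
Maximizing over -4, 6, -5, -8, 5, Row chooses B. Subgame-perfect outcome: (B, c1) with payoffs (6, -2).
Under simultaneous play:
Row's best replies: c1→A; c2→E; c3→E.
Column's best replies: A→c2; B→c1; C→c1; D→c1; E→c3.
Only (E, c3) has each player best-responding; Nash payoffs (5, 8).
Sequential outcome (B, c1) differs from the Nash profile (E, c3).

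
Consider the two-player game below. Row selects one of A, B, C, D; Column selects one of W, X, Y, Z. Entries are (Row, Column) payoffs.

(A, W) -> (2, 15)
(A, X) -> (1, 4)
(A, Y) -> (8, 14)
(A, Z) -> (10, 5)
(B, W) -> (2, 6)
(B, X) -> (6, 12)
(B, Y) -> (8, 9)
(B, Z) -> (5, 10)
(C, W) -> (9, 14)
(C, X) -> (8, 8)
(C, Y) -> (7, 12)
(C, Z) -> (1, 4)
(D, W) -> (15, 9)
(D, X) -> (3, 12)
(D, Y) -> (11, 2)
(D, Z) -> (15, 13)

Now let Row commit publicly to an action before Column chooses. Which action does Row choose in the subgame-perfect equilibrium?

Column best-responds to each possible Row move:
- A → Column plays W (best of 15, 4, 14, 5); Row gets 2.
- B → Column plays X (best of 6, 12, 9, 10); Row gets 6.
- C → Column plays W (best of 14, 8, 12, 4); Row gets 9.
- D → Column plays Z (best of 9, 12, 2, 13); Row gets 15.
Row's induced payoffs are 2, 6, 9, 15, so Row commits to D. Subgame-perfect outcome: (D, Z) with payoffs (15, 13).

D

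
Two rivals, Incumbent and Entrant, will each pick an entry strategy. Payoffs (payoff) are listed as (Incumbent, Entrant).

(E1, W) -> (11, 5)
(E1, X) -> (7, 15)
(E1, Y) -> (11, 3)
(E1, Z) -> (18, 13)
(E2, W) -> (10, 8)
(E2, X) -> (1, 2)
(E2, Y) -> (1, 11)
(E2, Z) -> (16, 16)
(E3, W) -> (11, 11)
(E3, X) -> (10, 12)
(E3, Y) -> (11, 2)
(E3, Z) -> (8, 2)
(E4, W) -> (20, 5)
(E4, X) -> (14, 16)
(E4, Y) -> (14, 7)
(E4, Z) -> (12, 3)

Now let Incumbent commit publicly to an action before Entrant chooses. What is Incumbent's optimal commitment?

Solve by backward induction (Incumbent leads).
- E1: Entrant compares 5, 15, 3, 13 and picks X; Incumbent would get 7.
- E2: Entrant compares 8, 2, 11, 16 and picks Z; Incumbent would get 16.
- E3: Entrant compares 11, 12, 2, 2 and picks X; Incumbent would get 10.
- E4: Entrant compares 5, 16, 7, 3 and picks X; Incumbent would get 14.
Incumbent's induced payoffs are 7, 16, 10, 14, so Incumbent commits to E2. Subgame-perfect outcome: (E2, Z) with payoffs (16, 16).

E2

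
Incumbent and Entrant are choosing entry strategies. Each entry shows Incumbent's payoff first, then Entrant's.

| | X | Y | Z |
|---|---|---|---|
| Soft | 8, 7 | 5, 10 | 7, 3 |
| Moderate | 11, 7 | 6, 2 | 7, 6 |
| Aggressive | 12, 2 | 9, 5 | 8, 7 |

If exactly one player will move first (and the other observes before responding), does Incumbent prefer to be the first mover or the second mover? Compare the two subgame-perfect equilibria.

first

If Incumbent leads: Entrant's best replies are Soft→Y, Moderate→X, Aggressive→Z; Incumbent's induced payoffs 5, 11, 8; outcome (Moderate, X), payoffs (11, 7).
If Entrant leads: Incumbent's best replies are X→Aggressive, Y→Aggressive, Z→Aggressive; Entrant's induced payoffs 2, 5, 7; outcome (Aggressive, Z), payoffs (8, 7).
Incumbent gets 11 moving first and 8 moving second, so Incumbent prefers to move first.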